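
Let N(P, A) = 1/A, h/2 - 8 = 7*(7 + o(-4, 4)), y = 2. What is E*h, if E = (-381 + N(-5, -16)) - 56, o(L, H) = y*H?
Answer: -790209/8 ≈ -98776.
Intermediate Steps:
o(L, H) = 2*H
h = 226 (h = 16 + 2*(7*(7 + 2*4)) = 16 + 2*(7*(7 + 8)) = 16 + 2*(7*15) = 16 + 2*105 = 16 + 210 = 226)
E = -6993/16 (E = (-381 + 1/(-16)) - 56 = (-381 - 1/16) - 56 = -6097/16 - 56 = -6993/16 ≈ -437.06)
E*h = -6993/16*226 = -790209/8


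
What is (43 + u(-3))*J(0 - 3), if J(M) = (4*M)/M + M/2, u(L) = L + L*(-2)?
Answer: 115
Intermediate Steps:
u(L) = -L (u(L) = L - 2*L = -L)
J(M) = 4 + M/2 (J(M) = 4 + M*(1/2) = 4 + M/2)
(43 + u(-3))*J(0 - 3) = (43 - 1*(-3))*(4 + (0 - 3)/2) = (43 + 3)*(4 + (1/2)*(-3)) = 46*(4 - 3/2) = 46*(5/2) = 115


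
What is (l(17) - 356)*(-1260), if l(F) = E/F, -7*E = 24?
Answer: 7629840/17 ≈ 4.4881e+5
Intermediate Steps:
E = -24/7 (E = -⅐*24 = -24/7 ≈ -3.4286)
l(F) = -24/(7*F)
(l(17) - 356)*(-1260) = (-24/7/17 - 356)*(-1260) = (-24/7*1/17 - 356)*(-1260) = (-24/119 - 356)*(-1260) = -42388/119*(-1260) = 7629840/17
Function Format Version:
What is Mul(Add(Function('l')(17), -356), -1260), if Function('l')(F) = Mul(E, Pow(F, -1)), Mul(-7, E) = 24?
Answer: Rational(7629840, 17) ≈ 4.4881e+5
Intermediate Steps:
E = Rational(-24, 7) (E = Mul(Rational(-1, 7), 24) = Rational(-24, 7) ≈ -3.4286)
Function('l')(F) = Mul(Rational(-24, 7), Pow(F, -1))
Mul(Add(Function('l')(17), -356), -1260) = Mul(Add(Mul(Rational(-24, 7), Pow(17, -1)), -356), -1260) = Mul(Add(Mul(Rational(-24, 7), Rational(1, 17)), -356), -1260) = Mul(Add(Rational(-24, 119), -356), -1260) = Mul(Rational(-42388, 119), -1260) = Rational(7629840, 17)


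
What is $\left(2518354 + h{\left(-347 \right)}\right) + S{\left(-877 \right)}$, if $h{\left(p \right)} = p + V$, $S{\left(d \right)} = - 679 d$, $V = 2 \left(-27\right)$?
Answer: $3113436$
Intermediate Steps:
$V = -54$
$h{\left(p \right)} = -54 + p$ ($h{\left(p \right)} = p - 54 = -54 + p$)
$\left(2518354 + h{\left(-347 \right)}\right) + S{\left(-877 \right)} = \left(2518354 - 401\right) - -595483 = \left(2518354 - 401\right) + 595483 = 2517953 + 595483 = 3113436$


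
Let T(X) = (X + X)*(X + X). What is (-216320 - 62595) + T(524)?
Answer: 819389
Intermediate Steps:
T(X) = 4*X² (T(X) = (2*X)*(2*X) = 4*X²)
(-216320 - 62595) + T(524) = (-216320 - 62595) + 4*524² = -278915 + 4*274576 = -278915 + 1098304 = 819389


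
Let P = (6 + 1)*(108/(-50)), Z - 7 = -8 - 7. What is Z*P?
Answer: 3024/25 ≈ 120.96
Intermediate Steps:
Z = -8 (Z = 7 + (-8 - 7) = 7 - 15 = -8)
P = -378/25 (P = 7*(108*(-1/50)) = 7*(-54/25) = -378/25 ≈ -15.120)
Z*P = -8*(-378/25) = 3024/25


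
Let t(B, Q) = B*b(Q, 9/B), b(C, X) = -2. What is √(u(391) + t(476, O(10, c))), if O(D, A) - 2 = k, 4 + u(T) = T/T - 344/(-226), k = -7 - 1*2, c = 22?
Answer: I*√12174959/113 ≈ 30.878*I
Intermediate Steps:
k = -9 (k = -7 - 2 = -9)
u(T) = -167/113 (u(T) = -4 + (T/T - 344/(-226)) = -4 + (1 - 344*(-1/226)) = -4 + (1 + 172/113) = -4 + 285/113 = -167/113)
O(D, A) = -7 (O(D, A) = 2 - 9 = -7)
t(B, Q) = -2*B (t(B, Q) = B*(-2) = -2*B)
√(u(391) + t(476, O(10, c))) = √(-167/113 - 2*476) = √(-167/113 - 952) = √(-107743/113) = I*√12174959/113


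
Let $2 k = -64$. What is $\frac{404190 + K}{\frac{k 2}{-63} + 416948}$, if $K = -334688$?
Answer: $\frac{70623}{423674} \approx 0.16669$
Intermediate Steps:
$k = -32$ ($k = \frac{1}{2} \left(-64\right) = -32$)
$\frac{404190 + K}{\frac{k 2}{-63} + 416948} = \frac{404190 - 334688}{\frac{\left(-32\right) 2}{-63} + 416948} = \frac{69502}{\left(-64\right) \left(- \frac{1}{63}\right) + 416948} = \frac{69502}{\frac{64}{63} + 416948} = \frac{69502}{\frac{26267788}{63}} = 69502 \cdot \frac{63}{26267788} = \frac{70623}{423674}$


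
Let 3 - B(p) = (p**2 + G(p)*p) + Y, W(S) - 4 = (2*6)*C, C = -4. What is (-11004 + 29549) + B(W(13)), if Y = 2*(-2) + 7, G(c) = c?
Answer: 14673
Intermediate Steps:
W(S) = -44 (W(S) = 4 + (2*6)*(-4) = 4 + 12*(-4) = 4 - 48 = -44)
Y = 3 (Y = -4 + 7 = 3)
B(p) = -2*p**2 (B(p) = 3 - ((p**2 + p*p) + 3) = 3 - ((p**2 + p**2) + 3) = 3 - (2*p**2 + 3) = 3 - (3 + 2*p**2) = 3 + (-3 - 2*p**2) = -2*p**2)
(-11004 + 29549) + B(W(13)) = (-11004 + 29549) - 2*(-44)**2 = 18545 - 2*1936 = 18545 - 3872 = 14673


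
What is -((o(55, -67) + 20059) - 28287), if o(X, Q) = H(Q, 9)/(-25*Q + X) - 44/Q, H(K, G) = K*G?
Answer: 953671761/115910 ≈ 8227.7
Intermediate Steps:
H(K, G) = G*K
o(X, Q) = -44/Q + 9*Q/(X - 25*Q) (o(X, Q) = (9*Q)/(-25*Q + X) - 44/Q = (9*Q)/(X - 25*Q) - 44/Q = 9*Q/(X - 25*Q) - 44/Q = -44/Q + 9*Q/(X - 25*Q))
-((o(55, -67) + 20059) - 28287) = -(((-1100*(-67) - 9*(-67)**2 + 44*55)/((-67)*(-1*55 + 25*(-67))) + 20059) - 28287) = -((-(73700 - 9*4489 + 2420)/(67*(-55 - 1675)) + 20059) - 28287) = -((-1/67*(73700 - 40401 + 2420)/(-1730) + 20059) - 28287) = -((-1/67*(-1/1730)*35719 + 20059) - 28287) = -((35719/115910 + 20059) - 28287) = -(2325074409/115910 - 28287) = -1*(-953671761/115910) = 953671761/115910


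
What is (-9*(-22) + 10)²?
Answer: 43264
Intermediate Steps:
(-9*(-22) + 10)² = (198 + 10)² = 208² = 43264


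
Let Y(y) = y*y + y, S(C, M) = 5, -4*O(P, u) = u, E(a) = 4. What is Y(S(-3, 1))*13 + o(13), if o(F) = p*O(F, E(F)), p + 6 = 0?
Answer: 396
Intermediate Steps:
p = -6 (p = -6 + 0 = -6)
O(P, u) = -u/4
o(F) = 6 (o(F) = -(-3)*4/2 = -6*(-1) = 6)
Y(y) = y + y² (Y(y) = y² + y = y + y²)
Y(S(-3, 1))*13 + o(13) = (5*(1 + 5))*13 + 6 = (5*6)*13 + 6 = 30*13 + 6 = 390 + 6 = 396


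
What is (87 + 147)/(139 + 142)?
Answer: 234/281 ≈ 0.83274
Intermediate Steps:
(87 + 147)/(139 + 142) = 234/281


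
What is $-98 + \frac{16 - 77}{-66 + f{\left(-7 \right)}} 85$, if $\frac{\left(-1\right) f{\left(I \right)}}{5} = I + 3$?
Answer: $\frac{677}{46} \approx 14.717$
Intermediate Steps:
$f{\left(I \right)} = -15 - 5 I$ ($f{\left(I \right)} = - 5 \left(I + 3\right) = - 5 \left(3 + I\right) = -15 - 5 I$)
$-98 + \frac{16 - 77}{-66 + f{\left(-7 \right)}} 85 = -98 + \frac{16 - 77}{-66 - -20} \cdot 85 = -98 + - \frac{61}{-66 + \left(-15 + 35\right)} 85 = -98 + - \frac{61}{-66 + 20} \cdot 85 = -98 + - \frac{61}{-46} \cdot 85 = -98 + \left(-61\right) \left(- \frac{1}{46}\right) 85 = -98 + \frac{61}{46} \cdot 85 = -98 + \frac{5185}{46} = \frac{677}{46}$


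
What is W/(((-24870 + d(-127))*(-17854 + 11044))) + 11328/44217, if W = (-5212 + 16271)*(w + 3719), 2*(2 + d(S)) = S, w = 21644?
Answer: 530593214227/278093413105 ≈ 1.9080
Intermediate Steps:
d(S) = -2 + S/2
W = 280489417 (W = (-5212 + 16271)*(21644 + 3719) = 11059*25363 = 280489417)
W/(((-24870 + d(-127))*(-17854 + 11044))) + 11328/44217 = 280489417/(((-24870 + (-2 + (1/2)*(-127)))*(-17854 + 11044))) + 11328/44217 = 280489417/(((-24870 + (-2 - 127/2))*(-6810))) + 11328*(1/44217) = 280489417/(((-24870 - 131/2)*(-6810))) + 3776/14739 = 280489417/((-49871/2*(-6810))) + 3776/14739 = 280489417/169810755 + 3776/14739 = 530593214227/278093413105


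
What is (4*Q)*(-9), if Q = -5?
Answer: 180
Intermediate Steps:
(4*Q)*(-9) = (4*(-5))*(-9) = -20*(-9) = 180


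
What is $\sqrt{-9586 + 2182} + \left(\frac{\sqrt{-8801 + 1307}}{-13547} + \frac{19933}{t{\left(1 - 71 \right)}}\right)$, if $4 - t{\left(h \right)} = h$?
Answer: $\frac{19933}{74} + 2 i \sqrt{1851} - \frac{i \sqrt{7494}}{13547} \approx 269.36 + 86.04 i$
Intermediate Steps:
$t{\left(h \right)} = 4 - h$
$\sqrt{-9586 + 2182} + \left(\frac{\sqrt{-8801 + 1307}}{-13547} + \frac{19933}{t{\left(1 - 71 \right)}}\right) = \sqrt{-9586 + 2182} + \left(\frac{\sqrt{-8801 + 1307}}{-13547} + \frac{19933}{4 - \left(1 - 71\right)}\right) = \sqrt{-7404} + \left(\sqrt{-7494} \left(- \frac{1}{13547}\right) + \frac{19933}{4 - \left(1 - 71\right)}\right) = 2 i \sqrt{1851} + \left(i \sqrt{7494} \left(- \frac{1}{13547}\right) + \frac{19933}{4 - -70}\right) = 2 i \sqrt{1851} + \left(- \frac{i \sqrt{7494}}{13547} + \frac{19933}{4 + 70}\right) = 2 i \sqrt{1851} + \left(- \frac{i \sqrt{7494}}{13547} + \frac{19933}{74}\right) = 2 i \sqrt{1851} + \left(\frac{19933}{74} - \frac{i \sqrt{7494}}{13547}\right) = \frac{19933}{74} + 2 i \sqrt{1851} - \frac{i \sqrt{7494}}{13547}$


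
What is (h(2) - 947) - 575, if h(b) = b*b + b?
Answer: -1516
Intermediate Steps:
h(b) = b + b² (h(b) = b² + b = b + b²)
(h(2) - 947) - 575 = (2*(1 + 2) - 947) - 575 = (2*3 - 947) - 575 = (6 - 947) - 575 = -941 - 575 = -1516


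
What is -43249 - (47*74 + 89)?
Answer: -46816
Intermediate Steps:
-43249 - (47*74 + 89) = -43249 - (3478 + 89) = -43249 - 1*3567 = -43249 - 3567 = -46816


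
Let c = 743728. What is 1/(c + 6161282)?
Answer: 1/6905010 ≈ 1.4482e-7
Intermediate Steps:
1/(c + 6161282) = 1/(743728 + 6161282) = 1/6905010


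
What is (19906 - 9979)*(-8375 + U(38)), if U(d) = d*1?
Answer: -82761399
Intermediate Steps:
U(d) = d
(19906 - 9979)*(-8375 + U(38)) = (19906 - 9979)*(-8375 + 38) = 9927*(-8337) = -82761399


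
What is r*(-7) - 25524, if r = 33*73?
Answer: -42387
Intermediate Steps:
r = 2409
r*(-7) - 25524 = 2409*(-7) - 25524 = -16863 - 25524 = -42387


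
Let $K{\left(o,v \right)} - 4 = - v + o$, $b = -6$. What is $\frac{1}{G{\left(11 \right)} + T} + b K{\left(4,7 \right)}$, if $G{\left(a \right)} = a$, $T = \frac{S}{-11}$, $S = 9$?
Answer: $- \frac{661}{112} \approx -5.9018$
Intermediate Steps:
$T = - \frac{9}{11}$ ($T = \frac{9}{-11} = 9 \left(- \frac{1}{11}\right) = - \frac{9}{11} \approx -0.81818$)
$K{\left(o,v \right)} = 4 + o - v$ ($K{\left(o,v \right)} = 4 + \left(- v + o\right) = 4 + \left(o - v\right) = 4 + o - v$)
$\frac{1}{G{\left(11 \right)} + T} + b K{\left(4,7 \right)} = \frac{1}{11 - \frac{9}{11}} - 6 \left(4 + 4 - 7\right) = \frac{1}{\frac{112}{11}} - 6 \left(4 + 4 - 7\right) = \frac{11}{112} - 6 = - \frac{661}{112}$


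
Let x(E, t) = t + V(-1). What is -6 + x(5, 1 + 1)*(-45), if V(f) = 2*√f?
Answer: -96 - 90*I ≈ -96.0 - 90.0*I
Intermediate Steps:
x(E, t) = t + 2*I (x(E, t) = t + 2*√(-1) = t + 2*I)
-6 + x(5, 1 + 1)*(-45) = -6 + ((1 + 1) + 2*I)*(-45) = -6 + (2 + 2*I)*(-45) = -6 + (-90 - 90*I) = -96 - 90*I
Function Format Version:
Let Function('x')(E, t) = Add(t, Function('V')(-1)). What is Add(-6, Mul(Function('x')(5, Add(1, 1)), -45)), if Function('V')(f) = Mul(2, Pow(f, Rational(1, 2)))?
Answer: Add(-96, Mul(-90, I)) ≈ Add(-96.000, Mul(-90.000, I))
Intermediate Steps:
Function('x')(E, t) = Add(t, Mul(2, I)) (Function('x')(E, t) = Add(t, Mul(2, Pow(-1, Rational(1, 2)))) = Add(t, Mul(2, I)))
Add(-6, Mul(Function('x')(5, Add(1, 1)), -45)) = Add(-6, Mul(Add(Add(1, 1), Mul(2, I)), -45)) = Add(-6, Mul(Add(2, Mul(2, I)), -45)) = Add(-6, Add(-90, Mul(-90, I))) = Add(-96, Mul(-90, I))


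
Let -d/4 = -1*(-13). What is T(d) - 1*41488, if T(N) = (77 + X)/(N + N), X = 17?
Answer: -2157423/52 ≈ -41489.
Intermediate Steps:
d = -52 (d = -(-4)*(-13) = -4*13 = -52)
T(N) = 47/N (T(N) = (77 + 17)/(N + N) = 94/((2*N)) = 94*(1/(2*N)) = 47/N)
T(d) - 1*41488 = 47/(-52) - 1*41488 = 47*(-1/52) - 41488 = -47/52 - 41488 = -2157423/52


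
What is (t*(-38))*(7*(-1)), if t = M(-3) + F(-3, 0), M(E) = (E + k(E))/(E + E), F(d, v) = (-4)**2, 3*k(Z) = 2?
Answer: 39235/9 ≈ 4359.4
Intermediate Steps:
k(Z) = 2/3 (k(Z) = (1/3)*2 = 2/3)
F(d, v) = 16
M(E) = (2/3 + E)/(2*E) (M(E) = (E + 2/3)/(E + E) = (2/3 + E)/((2*E)) = (2/3 + E)*(1/(2*E)) = (2/3 + E)/(2*E))
t = 295/18 (t = (1/6)*(2 + 3*(-3))/(-3) + 16 = (1/6)*(-1/3)*(2 - 9) + 16 = (1/6)*(-1/3)*(-7) + 16 = 7/18 + 16 = 295/18 ≈ 16.389)
(t*(-38))*(7*(-1)) = ((295/18)*(-38))*(7*(-1)) = -5605/9*(-7) = 39235/9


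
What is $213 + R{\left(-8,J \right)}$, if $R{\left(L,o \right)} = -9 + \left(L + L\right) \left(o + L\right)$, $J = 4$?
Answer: $268$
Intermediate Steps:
$R{\left(L,o \right)} = -9 + 2 L \left(L + o\right)$
$213 + R{\left(-8,J \right)} = 213 + \left(-9 + 2 \left(-8\right)^{2} + 2 \left(-8\right) 4\right) = 213 - -55 = 213 + 55 = 268$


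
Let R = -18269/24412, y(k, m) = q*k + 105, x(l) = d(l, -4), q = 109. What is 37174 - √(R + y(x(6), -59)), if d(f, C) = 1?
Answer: 37174 - √31771601597/12206 ≈ 37159.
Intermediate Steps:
x(l) = 1
y(k, m) = 105 + 109*k (y(k, m) = 109*k + 105 = 105 + 109*k)
R = -18269/24412 (R = -18269*1/24412 = -18269/24412 ≈ -0.74836)
37174 - √(R + y(x(6), -59)) = 37174 - √(-18269/24412 + (105 + 109*1)) = 37174 - √(-18269/24412 + (105 + 109)) = 37174 - √(-18269/24412 + 214) = 37174 - √(5205899/24412) = 37174 - √31771601597/12206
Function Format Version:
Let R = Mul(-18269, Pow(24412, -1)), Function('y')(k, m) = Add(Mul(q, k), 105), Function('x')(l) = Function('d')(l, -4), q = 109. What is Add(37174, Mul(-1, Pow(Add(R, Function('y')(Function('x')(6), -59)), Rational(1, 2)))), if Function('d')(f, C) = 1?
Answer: Add(37174, Mul(Rational(-1, 12206), Pow(31771601597, Rational(1, 2)))) ≈ 37159.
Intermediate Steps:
Function('x')(l) = 1
Function('y')(k, m) = Add(105, Mul(109, k)) (Function('y')(k, m) = Add(Mul(109, k), 105) = Add(105, Mul(109, k)))
R = Rational(-18269, 24412) (R = Mul(-18269, Rational(1, 24412)) = Rational(-18269, 24412) ≈ -0.74836)
Add(37174, Mul(-1, Pow(Add(R, Function('y')(Function('x')(6), -59)), Rational(1, 2)))) = Add(37174, Mul(-1, Pow(Add(Rational(-18269, 24412), Add(105, Mul(109, 1))), Rational(1, 2)))) = Add(37174, Mul(-1, Pow(Add(Rational(-18269, 24412), Add(105, 109)), Rational(1, 2)))) = Add(37174, Mul(-1, Pow(Add(Rational(-18269, 24412), 214), Rational(1, 2)))) = Add(37174, Mul(-1, Pow(Rational(5205899, 24412), Rational(1, 2)))) = Add(37174, Mul(-1, Mul(Rational(1, 12206), Pow(31771601597, Rational(1, 2))))) = Add(37174, Mul(Rational(-1, 12206), Pow(31771601597, Rational(1, 2))))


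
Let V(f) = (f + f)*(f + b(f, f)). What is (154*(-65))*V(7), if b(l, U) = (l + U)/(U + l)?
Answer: -1121120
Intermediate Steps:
b(l, U) = 1 (b(l, U) = (U + l)/(U + l) = 1)
V(f) = 2*f*(1 + f) (V(f) = (f + f)*(f + 1) = (2*f)*(1 + f) = 2*f*(1 + f))
(154*(-65))*V(7) = (154*(-65))*(2*7*(1 + 7)) = -20020*7*8 = -10010*112 = -1121120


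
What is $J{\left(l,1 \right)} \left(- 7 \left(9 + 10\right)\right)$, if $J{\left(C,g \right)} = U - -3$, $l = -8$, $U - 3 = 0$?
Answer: $-798$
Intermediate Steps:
$U = 3$ ($U = 3 + 0 = 3$)
$J{\left(C,g \right)} = 6$ ($J{\left(C,g \right)} = 3 - -3 = 3 + 3 = 6$)
$J{\left(l,1 \right)} \left(- 7 \left(9 + 10\right)\right) = 6 \left(- 7 \left(9 + 10\right)\right) = 6 \left(\left(-7\right) 19\right) = 6 \left(-133\right) = -798$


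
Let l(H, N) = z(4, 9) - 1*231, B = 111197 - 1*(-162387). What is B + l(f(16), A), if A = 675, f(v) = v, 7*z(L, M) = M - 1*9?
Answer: 273353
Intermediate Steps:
z(L, M) = -9/7 + M/7 (z(L, M) = (M - 1*9)/7 = (M - 9)/7 = (-9 + M)/7 = -9/7 + M/7)
B = 273584 (B = 111197 + 162387 = 273584)
l(H, N) = -231 (l(H, N) = (-9/7 + (1/7)*9) - 1*231 = (-9/7 + 9/7) - 231 = 0 - 231 = -231)
B + l(f(16), A) = 273584 - 231 = 273353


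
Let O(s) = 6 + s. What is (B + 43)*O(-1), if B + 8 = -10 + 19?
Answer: 220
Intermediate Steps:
B = 1 (B = -8 + (-10 + 19) = -8 + 9 = 1)
(B + 43)*O(-1) = (1 + 43)*(6 - 1) = 44*5 = 220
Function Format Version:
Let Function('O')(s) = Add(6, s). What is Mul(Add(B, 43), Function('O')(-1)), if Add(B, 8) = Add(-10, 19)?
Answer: 220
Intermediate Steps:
B = 1 (B = Add(-8, Add(-10, 19)) = Add(-8, 9) = 1)
Mul(Add(B, 43), Function('O')(-1)) = Mul(Add(1, 43), Add(6, -1)) = Mul(44, 5) = 220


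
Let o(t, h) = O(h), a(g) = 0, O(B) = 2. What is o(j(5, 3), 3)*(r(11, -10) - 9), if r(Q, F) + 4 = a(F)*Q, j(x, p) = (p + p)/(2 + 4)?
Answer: -26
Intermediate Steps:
j(x, p) = p/3 (j(x, p) = (2*p)/6 = (2*p)*(⅙) = p/3)
o(t, h) = 2
r(Q, F) = -4 (r(Q, F) = -4 + 0*Q = -4 + 0 = -4)
o(j(5, 3), 3)*(r(11, -10) - 9) = 2*(-4 - 9) = 2*(-13) = -26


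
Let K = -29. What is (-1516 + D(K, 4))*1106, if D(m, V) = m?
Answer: -1708770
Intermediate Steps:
(-1516 + D(K, 4))*1106 = (-1516 - 29)*1106 = -1545*1106 = -1708770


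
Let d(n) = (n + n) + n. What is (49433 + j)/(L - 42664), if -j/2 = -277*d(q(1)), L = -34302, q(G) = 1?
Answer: -51095/76966 ≈ -0.66386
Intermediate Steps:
d(n) = 3*n (d(n) = 2*n + n = 3*n)
j = 1662 (j = -(-554)*3*1 = -(-554)*3 = -2*(-831) = 1662)
(49433 + j)/(L - 42664) = (49433 + 1662)/(-34302 - 42664) = 51095/(-76966) = 51095*(-1/76966) = -51095/76966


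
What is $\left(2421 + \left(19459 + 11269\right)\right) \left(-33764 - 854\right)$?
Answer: $-1147552082$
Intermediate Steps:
$\left(2421 + \left(19459 + 11269\right)\right) \left(-33764 - 854\right) = \left(2421 + 30728\right) \left(-34618\right) = 33149 \left(-34618\right) = -1147552082$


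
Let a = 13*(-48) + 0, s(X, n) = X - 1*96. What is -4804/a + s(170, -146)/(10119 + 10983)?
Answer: 4225841/548652 ≈ 7.7022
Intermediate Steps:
s(X, n) = -96 + X (s(X, n) = X - 96 = -96 + X)
a = -624 (a = -624 + 0 = -624)
-4804/a + s(170, -146)/(10119 + 10983) = -4804/(-624) + (-96 + 170)/(10119 + 10983) = -4804*(-1/624) + 74/21102 = 1201/156 + 74*(1/21102) = 1201/156 + 37/10551 = 4225841/548652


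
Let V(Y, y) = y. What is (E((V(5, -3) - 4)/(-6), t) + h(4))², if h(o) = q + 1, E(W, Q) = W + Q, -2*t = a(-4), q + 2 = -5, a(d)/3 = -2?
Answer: 121/36 ≈ 3.3611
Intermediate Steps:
a(d) = -6 (a(d) = 3*(-2) = -6)
q = -7 (q = -2 - 5 = -7)
t = 3 (t = -½*(-6) = 3)
E(W, Q) = Q + W
h(o) = -6 (h(o) = -7 + 1 = -6)
(E((V(5, -3) - 4)/(-6), t) + h(4))² = ((3 + (-3 - 4)/(-6)) - 6)² = ((3 - 7*(-⅙)) - 6)² = ((3 + 7/6) - 6)² = (25/6 - 6)² = (-11/6)² = 121/36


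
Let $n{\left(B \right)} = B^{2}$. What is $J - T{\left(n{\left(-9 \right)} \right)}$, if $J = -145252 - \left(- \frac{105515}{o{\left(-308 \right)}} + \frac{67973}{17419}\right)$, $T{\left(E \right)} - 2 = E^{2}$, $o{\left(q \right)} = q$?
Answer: $- \frac{816354270849}{5365052} \approx -1.5216 \cdot 10^{5}$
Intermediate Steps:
$T{\left(E \right)} = 2 + E^{2}$
$J = - \frac{781143434573}{5365052}$ ($J = -145252 - \left(- \frac{105515}{-308} + \frac{67973}{17419}\right) = -145252 - \left(\left(-105515\right) \left(- \frac{1}{308}\right) + 67973 \cdot \frac{1}{17419}\right) = -145252 - \left(\frac{105515}{308} + \frac{67973}{17419}\right) = -145252 - \frac{1858901469}{5365052} = - \frac{781143434573}{5365052} \approx -1.456 \cdot 10^{5}$)
$J - T{\left(n{\left(-9 \right)} \right)} = - \frac{781143434573}{5365052} - \left(2 + \left(\left(-9\right)^{2}\right)^{2}\right) = - \frac{781143434573}{5365052} - \left(2 + 81^{2}\right) = - \frac{781143434573}{5365052} - \left(2 + 6561\right) = - \frac{781143434573}{5365052} - 6563 = - \frac{816354270849}{5365052}$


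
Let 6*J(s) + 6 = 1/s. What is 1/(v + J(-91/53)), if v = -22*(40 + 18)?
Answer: -546/697295 ≈ -0.00078303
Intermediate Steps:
J(s) = -1 + 1/(6*s)
v = -1276 (v = -22*58 = -1276)
1/(v + J(-91/53)) = 1/(-1276 + (⅙ - (-91)/53)/((-91/53))) = 1/(-1276 + (⅙ - (-91)/53)/((-91*1/53))) = 1/(-1276 + (⅙ - 1*(-91/53))/(-91/53)) = 1/(-1276 - 53*(⅙ + 91/53)/91) = 1/(-1276 - 53/91*599/318) = 1/(-1276 - 599/546) = 1/(-697295/546) = -546/697295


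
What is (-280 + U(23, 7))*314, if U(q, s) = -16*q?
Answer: -203472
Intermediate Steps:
(-280 + U(23, 7))*314 = (-280 - 16*23)*314 = (-280 - 368)*314 = -648*314 = -203472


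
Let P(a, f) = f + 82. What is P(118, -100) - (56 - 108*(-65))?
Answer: -7094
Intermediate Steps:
P(a, f) = 82 + f
P(118, -100) - (56 - 108*(-65)) = (82 - 100) - (56 - 108*(-65)) = -18 - (56 + 7020) = -18 - 1*7076 = -18 - 7076 = -7094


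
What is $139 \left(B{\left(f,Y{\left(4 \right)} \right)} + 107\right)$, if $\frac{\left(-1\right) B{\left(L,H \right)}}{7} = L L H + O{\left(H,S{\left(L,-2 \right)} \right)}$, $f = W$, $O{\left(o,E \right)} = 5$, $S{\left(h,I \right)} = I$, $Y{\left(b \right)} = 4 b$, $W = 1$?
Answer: $-5560$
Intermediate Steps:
$f = 1$
$B{\left(L,H \right)} = -35 - 7 H L^{2}$ ($B{\left(L,H \right)} = - 7 \left(L L H + 5\right) = - 7 \left(L^{2} H + 5\right) = - 7 \left(H L^{2} + 5\right) = - 7 \left(5 + H L^{2}\right) = -35 - 7 H L^{2}$)
$139 \left(B{\left(f,Y{\left(4 \right)} \right)} + 107\right) = 139 \left(\left(-35 - 7 \cdot 4 \cdot 4 \cdot 1^{2}\right) + 107\right) = 139 \left(\left(-35 - 112 \cdot 1\right) + 107\right) = 139 \left(\left(-35 - 112\right) + 107\right) = 139 \left(-147 + 107\right) = 139 \left(-40\right) = -5560$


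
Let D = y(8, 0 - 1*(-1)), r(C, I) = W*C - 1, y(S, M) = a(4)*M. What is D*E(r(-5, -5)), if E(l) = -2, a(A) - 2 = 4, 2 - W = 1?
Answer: -12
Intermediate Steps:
W = 1 (W = 2 - 1*1 = 2 - 1 = 1)
a(A) = 6 (a(A) = 2 + 4 = 6)
y(S, M) = 6*M
r(C, I) = -1 + C (r(C, I) = 1*C - 1 = C - 1 = -1 + C)
D = 6 (D = 6*(0 - 1*(-1)) = 6*(0 + 1) = 6*1 = 6)
D*E(r(-5, -5)) = 6*(-2) = -12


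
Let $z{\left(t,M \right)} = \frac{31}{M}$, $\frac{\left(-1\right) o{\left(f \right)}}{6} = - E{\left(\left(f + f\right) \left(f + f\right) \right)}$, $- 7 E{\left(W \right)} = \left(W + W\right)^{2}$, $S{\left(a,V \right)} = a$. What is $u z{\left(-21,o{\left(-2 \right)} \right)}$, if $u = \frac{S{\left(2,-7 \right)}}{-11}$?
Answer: $\frac{217}{33792} \approx 0.0064216$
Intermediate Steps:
$E{\left(W \right)} = - \frac{4 W^{2}}{7}$ ($E{\left(W \right)} = - \frac{\left(W + W\right)^{2}}{7} = - \frac{\left(2 W\right)^{2}}{7} = - \frac{4 W^{2}}{7}$)
$u = - \frac{2}{11}$ ($u = \frac{2}{-11} = 2 \left(- \frac{1}{11}\right) = - \frac{2}{11} \approx -0.18182$)
$o{\left(f \right)} = - \frac{384 f^{4}}{7}$ ($o{\left(f \right)} = - 6 \left(- \frac{\left(-4\right) \left(\left(f + f\right) \left(f + f\right)\right)^{2}}{7}\right) = - 6 \left(- \frac{\left(-4\right) \left(2 f 2 f\right)^{2}}{7}\right) = - 6 \left(- \frac{\left(-4\right) \left(4 f^{2}\right)^{2}}{7}\right) = - 6 \left(- \frac{\left(-4\right) 16 f^{4}}{7}\right) = - 6 \left(- \frac{\left(-64\right) f^{4}}{7}\right) = - 6 \frac{64 f^{4}}{7} = - \frac{384 f^{4}}{7}$)
$u z{\left(-21,o{\left(-2 \right)} \right)} = - \frac{2 \frac{31}{\left(- \frac{384}{7}\right) \left(-2\right)^{4}}}{11} = - \frac{2 \frac{31}{\left(- \frac{384}{7}\right) 16}}{11} = - \frac{2 \frac{31}{- \frac{6144}{7}}}{11} = - \frac{2 \cdot 31 \left(- \frac{7}{6144}\right)}{11} = \left(- \frac{2}{11}\right) \left(- \frac{217}{6144}\right) = \frac{217}{33792}$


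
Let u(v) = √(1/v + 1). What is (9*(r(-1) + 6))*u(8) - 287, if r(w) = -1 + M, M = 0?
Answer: -287 + 135*√2/4 ≈ -239.27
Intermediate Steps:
r(w) = -1 (r(w) = -1 + 0 = -1)
u(v) = √(1 + 1/v)
(9*(r(-1) + 6))*u(8) - 287 = (9*(-1 + 6))*√((1 + 8)/8) - 287 = (9*5)*√((⅛)*9) - 287 = 45*√(9/8) - 287 = 45*(3*√2/4) - 287 = 135*√2/4 - 287 = -287 + 135*√2/4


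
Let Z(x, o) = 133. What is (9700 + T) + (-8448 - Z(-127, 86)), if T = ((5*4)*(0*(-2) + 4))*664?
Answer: 54239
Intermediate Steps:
T = 53120 (T = (20*(0 + 4))*664 = (20*4)*664 = 80*664 = 53120)
(9700 + T) + (-8448 - Z(-127, 86)) = (9700 + 53120) + (-8448 - 1*133) = 62820 + (-8448 - 133) = 62820 - 8581 = 54239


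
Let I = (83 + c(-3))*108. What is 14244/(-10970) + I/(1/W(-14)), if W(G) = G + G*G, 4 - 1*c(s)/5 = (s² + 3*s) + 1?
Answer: 10565682558/5485 ≈ 1.9263e+6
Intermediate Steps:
c(s) = 15 - 15*s - 5*s² (c(s) = 20 - 5*((s² + 3*s) + 1) = 20 - 5*(1 + s² + 3*s) = 20 + (-5 - 15*s - 5*s²) = 15 - 15*s - 5*s²)
W(G) = G + G²
I = 10584 (I = (83 + (15 - 15*(-3) - 5*(-3)²))*108 = (83 + (15 + 45 - 5*9))*108 = (83 + (15 + 45 - 45))*108 = (83 + 15)*108 = 98*108 = 10584)
14244/(-10970) + I/(1/W(-14)) = 14244/(-10970) + 10584/(1/(-14*(1 - 14))) = 14244*(-1/10970) + 10584/(1/(-14*(-13))) = -7122/5485 + 10584/(1/182) = -7122/5485 + 10584*182 = -7122/5485 + 1926288 = 10565682558/5485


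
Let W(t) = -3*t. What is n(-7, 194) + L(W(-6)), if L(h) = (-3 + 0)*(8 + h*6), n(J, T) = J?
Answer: -355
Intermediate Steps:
L(h) = -24 - 18*h (L(h) = -3*(8 + 6*h) = -24 - 18*h)
n(-7, 194) + L(W(-6)) = -7 + (-24 - (-54)*(-6)) = -7 + (-24 - 18*18) = -7 + (-24 - 324) = -7 - 348 = -355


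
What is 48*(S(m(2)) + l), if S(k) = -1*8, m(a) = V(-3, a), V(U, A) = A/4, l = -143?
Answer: -7248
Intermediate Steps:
V(U, A) = A/4 (V(U, A) = A*(1/4) = A/4)
m(a) = a/4
S(k) = -8
48*(S(m(2)) + l) = 48*(-8 - 143) = 48*(-151) = -7248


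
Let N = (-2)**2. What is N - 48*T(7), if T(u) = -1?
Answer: 52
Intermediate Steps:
N = 4
N - 48*T(7) = 4 - 48*(-1) = 4 + 48 = 52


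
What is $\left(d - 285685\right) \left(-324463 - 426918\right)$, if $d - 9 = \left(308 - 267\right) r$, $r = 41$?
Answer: $213388447095$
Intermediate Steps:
$d = 1690$ ($d = 9 + \left(308 - 267\right) 41 = 9 + 41 \cdot 41 = 9 + 1681 = 1690$)
$\left(d - 285685\right) \left(-324463 - 426918\right) = \left(1690 - 285685\right) \left(-324463 - 426918\right) = \left(1690 - 285685\right) \left(-751381\right) = \left(-283995\right) \left(-751381\right) = 213388447095$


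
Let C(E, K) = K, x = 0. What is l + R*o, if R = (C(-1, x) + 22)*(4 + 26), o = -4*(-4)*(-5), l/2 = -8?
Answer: -52816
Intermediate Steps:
l = -16 (l = 2*(-8) = -16)
o = -80 (o = 16*(-5) = -80)
R = 660 (R = (0 + 22)*(4 + 26) = 22*30 = 660)
l + R*o = -16 + 660*(-80) = -16 - 52800 = -52816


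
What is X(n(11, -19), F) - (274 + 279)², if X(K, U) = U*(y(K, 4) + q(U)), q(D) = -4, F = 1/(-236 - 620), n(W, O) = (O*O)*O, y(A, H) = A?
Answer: -261765641/856 ≈ -3.0580e+5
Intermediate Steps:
n(W, O) = O³ (n(W, O) = O²*O = O³)
F = -1/856 (F = 1/(-856) = -1/856 ≈ -0.0011682)
X(K, U) = U*(-4 + K) (X(K, U) = U*(K - 4) = U*(-4 + K))
X(n(11, -19), F) - (274 + 279)² = -(-4 + (-19)³)/856 - (274 + 279)² = -(-4 - 6859)/856 - 1*553² = -1/856*(-6863) - 1*305809 = 6863/856 - 305809 = -261765641/856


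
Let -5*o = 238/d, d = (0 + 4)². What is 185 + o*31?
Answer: 3711/40 ≈ 92.775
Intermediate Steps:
d = 16 (d = 4² = 16)
o = -119/40 (o = -238/(5*16) = -⅕*119/8 = -119/40 ≈ -2.9750)
185 + o*31 = 185 - 119/40*31 = 185 - 3689/40 = 3711/40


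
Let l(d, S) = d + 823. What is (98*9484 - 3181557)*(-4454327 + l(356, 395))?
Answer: 10029045939500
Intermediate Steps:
l(d, S) = 823 + d
(98*9484 - 3181557)*(-4454327 + l(356, 395)) = (98*9484 - 3181557)*(-4454327 + (823 + 356)) = (929432 - 3181557)*(-4454327 + 1179) = -2252125*(-4453148) = 10029045939500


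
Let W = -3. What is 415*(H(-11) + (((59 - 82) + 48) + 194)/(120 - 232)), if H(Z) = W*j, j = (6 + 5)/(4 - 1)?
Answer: -602165/112 ≈ -5376.5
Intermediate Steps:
j = 11/3 ≈ 3.6667
H(Z) = -11 (H(Z) = -3*11/3 = -11)
415*(H(-11) + (((59 - 82) + 48) + 194)/(120 - 232)) = 415*(-11 + (((59 - 82) + 48) + 194)/(120 - 232)) = 415*(-11 + ((-23 + 48) + 194)/(-112)) = 415*(-11 + (25 + 194)*(-1/112)) = 415*(-11 + 219*(-1/112)) = 415*(-11 - 219/112) = 415*(-1451/112) = -602165/112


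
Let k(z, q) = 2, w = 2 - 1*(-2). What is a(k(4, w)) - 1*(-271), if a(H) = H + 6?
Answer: 279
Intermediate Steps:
w = 4 (w = 2 + 2 = 4)
a(H) = 6 + H
a(k(4, w)) - 1*(-271) = (6 + 2) - 1*(-271) = 8 + 271 = 279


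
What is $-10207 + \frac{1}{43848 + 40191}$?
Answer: $- \frac{857786072}{84039} \approx -10207.0$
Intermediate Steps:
$-10207 + \frac{1}{43848 + 40191} = -10207 + \frac{1}{84039} = - \frac{857786072}{84039}$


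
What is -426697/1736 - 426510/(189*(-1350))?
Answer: -171637013/703080 ≈ -244.12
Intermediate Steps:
-426697/1736 - 426510/(189*(-1350)) = -426697*1/1736 - 426510/(-255150) = -426697/1736 - 426510*(-1/255150) = -426697/1736 + 677/405 = -171637013/703080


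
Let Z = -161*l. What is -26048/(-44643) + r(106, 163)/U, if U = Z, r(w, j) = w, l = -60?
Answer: 619217/1041670 ≈ 0.59445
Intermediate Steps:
Z = 9660 (Z = -161*(-60) = 9660)
U = 9660
-26048/(-44643) + r(106, 163)/U = -26048/(-44643) + 106/9660 = -26048*(-1/44643) + 106*(1/9660) = 26048/44643 + 53/4830 = 619217/1041670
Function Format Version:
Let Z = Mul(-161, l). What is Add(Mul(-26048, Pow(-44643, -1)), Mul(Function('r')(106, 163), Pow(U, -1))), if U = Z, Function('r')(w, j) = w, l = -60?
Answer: Rational(619217, 1041670) ≈ 0.59445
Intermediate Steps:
Z = 9660 (Z = Mul(-161, -60) = 9660)
U = 9660
Add(Mul(-26048, Pow(-44643, -1)), Mul(Function('r')(106, 163), Pow(U, -1))) = Add(Mul(-26048, Pow(-44643, -1)), Mul(106, Pow(9660, -1))) = Add(Mul(-26048, Rational(-1, 44643)), Mul(106, Rational(1, 9660))) = Add(Rational(26048, 44643), Rational(53, 4830)) = Rational(619217, 1041670)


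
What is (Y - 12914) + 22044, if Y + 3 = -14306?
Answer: -5179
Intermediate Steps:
Y = -14309 (Y = -3 - 14306 = -14309)
(Y - 12914) + 22044 = (-14309 - 12914) + 22044 = -27223 + 22044 = -5179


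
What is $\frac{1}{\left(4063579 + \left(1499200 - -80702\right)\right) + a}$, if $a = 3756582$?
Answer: $\frac{1}{9400063} \approx 1.0638 \cdot 10^{-7}$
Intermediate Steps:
$\frac{1}{\left(4063579 + \left(1499200 - -80702\right)\right) + a} = \frac{1}{\left(4063579 + \left(1499200 - -80702\right)\right) + 3756582} = \frac{1}{\left(4063579 + \left(1499200 + 80702\right)\right) + 3756582} = \frac{1}{\left(4063579 + 1579902\right) + 3756582} = \frac{1}{5643481 + 3756582} = \frac{1}{9400063}$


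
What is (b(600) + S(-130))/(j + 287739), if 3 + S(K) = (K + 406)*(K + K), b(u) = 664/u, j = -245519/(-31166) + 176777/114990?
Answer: -321473398706738/1289033171793815 ≈ -0.24939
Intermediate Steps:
j = 8435415448/895944585 (j = -245519*(-1/31166) + 176777*(1/114990) = 245519/31166 + 176777/114990 = 8435415448/895944585 ≈ 9.4151)
S(K) = -3 + 2*K*(406 + K) (S(K) = -3 + (K + 406)*(K + K) = -3 + (406 + K)*(2*K) = -3 + 2*K*(406 + K))
(b(600) + S(-130))/(j + 287739) = (664/600 + (-3 + 2*(-130)² + 812*(-130)))/(8435415448/895944585 + 287739) = (664*(1/600) + (-3 + 2*16900 - 105560))/(257806634358763/895944585) = (83/75 + (-3 + 33800 - 105560))*(895944585/257806634358763) = (83/75 - 71763)*(895944585/257806634358763) = -5382142/75*895944585/257806634358763 = -321473398706738/1289033171793815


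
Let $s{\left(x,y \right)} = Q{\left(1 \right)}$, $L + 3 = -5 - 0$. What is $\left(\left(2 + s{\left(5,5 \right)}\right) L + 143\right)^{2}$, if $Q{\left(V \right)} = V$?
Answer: $14161$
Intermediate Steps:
$L = -8$ ($L = -3 - 5 = -8$)
$s{\left(x,y \right)} = 1$
$\left(\left(2 + s{\left(5,5 \right)}\right) L + 143\right)^{2} = \left(\left(2 + 1\right) \left(-8\right) + 143\right)^{2} = \left(3 \left(-8\right) + 143\right)^{2} = \left(-24 + 143\right)^{2} = 119^{2} = 14161$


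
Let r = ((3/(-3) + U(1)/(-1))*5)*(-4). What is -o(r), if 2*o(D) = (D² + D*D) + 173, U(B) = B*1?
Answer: -3373/2 ≈ -1686.5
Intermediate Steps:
U(B) = B
r = 40 (r = ((3/(-3) + 1/(-1))*5)*(-4) = ((3*(-⅓) + 1*(-1))*5)*(-4) = ((-1 - 1)*5)*(-4) = -2*5*(-4) = -10*(-4) = 40)
o(D) = 173/2 + D² (o(D) = ((D² + D*D) + 173)/2 = ((D² + D²) + 173)/2 = (2*D² + 173)/2 = (173 + 2*D²)/2 = 173/2 + D²)
-o(r) = -(173/2 + 40²) = -(173/2 + 1600) = -1*3373/2 = -3373/2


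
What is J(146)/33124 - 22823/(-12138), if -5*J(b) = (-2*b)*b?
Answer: 153479017/71796270 ≈ 2.1377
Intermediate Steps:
J(b) = 2*b²/5 (J(b) = -(-2*b)*b/5 = -(-2)*b²/5 = 2*b²/5)
J(146)/33124 - 22823/(-12138) = ((⅖)*146²)/33124 - 22823/(-12138) = ((⅖)*21316)*(1/33124) - 22823*(-1/12138) = (42632/5)*(1/33124) + 22823/12138 = 10658/41405 + 22823/12138 = 153479017/71796270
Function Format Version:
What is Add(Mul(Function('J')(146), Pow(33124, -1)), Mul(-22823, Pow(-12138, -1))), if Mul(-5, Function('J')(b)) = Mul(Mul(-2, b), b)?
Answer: Rational(153479017, 71796270) ≈ 2.1377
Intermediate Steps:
Function('J')(b) = Mul(Rational(2, 5), Pow(b, 2)) (Function('J')(b) = Mul(Rational(-1, 5), Mul(Mul(-2, b), b)) = Mul(Rational(-1, 5), Mul(-2, Pow(b, 2))) = Mul(Rational(2, 5), Pow(b, 2)))
Add(Mul(Function('J')(146), Pow(33124, -1)), Mul(-22823, Pow(-12138, -1))) = Add(Mul(Mul(Rational(2, 5), Pow(146, 2)), Pow(33124, -1)), Mul(-22823, Pow(-12138, -1))) = Add(Mul(Mul(Rational(2, 5), 21316), Rational(1, 33124)), Mul(-22823, Rational(-1, 12138))) = Add(Mul(Rational(42632, 5), Rational(1, 33124)), Rational(22823, 12138)) = Add(Rational(10658, 41405), Rational(22823, 12138)) = Rational(153479017, 71796270)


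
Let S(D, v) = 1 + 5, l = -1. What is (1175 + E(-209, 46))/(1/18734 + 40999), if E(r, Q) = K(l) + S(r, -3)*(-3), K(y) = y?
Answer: 21656504/768075267 ≈ 0.028196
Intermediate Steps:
S(D, v) = 6
E(r, Q) = -19 (E(r, Q) = -1 + 6*(-3) = -1 - 18 = -19)
(1175 + E(-209, 46))/(1/18734 + 40999) = (1175 - 19)/(1/18734 + 40999) = 1156/(1/18734 + 40999) = 1156/(768075267/18734) = 1156*(18734/768075267) = 21656504/768075267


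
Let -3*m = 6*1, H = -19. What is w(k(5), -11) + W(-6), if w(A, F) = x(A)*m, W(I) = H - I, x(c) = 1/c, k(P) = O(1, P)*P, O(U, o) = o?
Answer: -327/25 ≈ -13.080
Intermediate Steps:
k(P) = P² (k(P) = P*P = P²)
m = -2 ≈ -2.0000
W(I) = -19 - I
w(A, F) = -2/A
w(k(5), -11) + W(-6) = -2/(5²) + (-19 - 1*(-6)) = -2/25 + (-19 + 6) = -2*1/25 - 13 = -2/25 - 13 = -327/25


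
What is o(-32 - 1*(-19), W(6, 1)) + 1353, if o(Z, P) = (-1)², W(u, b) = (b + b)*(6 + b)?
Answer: 1354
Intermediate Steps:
W(u, b) = 2*b*(6 + b) (W(u, b) = (2*b)*(6 + b) = 2*b*(6 + b))
o(Z, P) = 1
o(-32 - 1*(-19), W(6, 1)) + 1353 = 1 + 1353 = 1354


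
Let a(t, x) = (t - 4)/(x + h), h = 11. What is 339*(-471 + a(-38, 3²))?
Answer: -1603809/10 ≈ -1.6038e+5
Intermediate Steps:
a(t, x) = (-4 + t)/(11 + x) (a(t, x) = (t - 4)/(x + 11) = (-4 + t)/(11 + x))
339*(-471 + a(-38, 3²)) = 339*(-471 + (-4 - 38)/(11 + 3²)) = 339*(-471 - 42/(11 + 9)) = 339*(-471 - 42/20) = 339*(-471 + (1/20)*(-42)) = 339*(-471 - 21/10) = 339*(-4731/10) = -1603809/10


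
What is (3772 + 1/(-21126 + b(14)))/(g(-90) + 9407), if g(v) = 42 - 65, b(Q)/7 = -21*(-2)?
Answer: 78578303/195487488 ≈ 0.40196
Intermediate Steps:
b(Q) = 294 (b(Q) = 7*(-21*(-2)) = 7*42 = 294)
g(v) = -23
(3772 + 1/(-21126 + b(14)))/(g(-90) + 9407) = (3772 + 1/(-21126 + 294))/(-23 + 9407) = (3772 + 1/(-20832))/9384 = (3772 - 1/20832)*(1/9384) = (78578303/20832)*(1/9384) = 78578303/195487488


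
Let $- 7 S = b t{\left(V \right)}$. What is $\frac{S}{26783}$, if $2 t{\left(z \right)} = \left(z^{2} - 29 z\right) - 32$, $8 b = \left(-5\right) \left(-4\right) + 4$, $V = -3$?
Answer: $- \frac{96}{187481} \approx -0.00051205$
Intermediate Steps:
$b = 3$ ($b = \frac{\left(-5\right) \left(-4\right) + 4}{8} = \frac{20 + 4}{8} = \frac{1}{8} \cdot 24 = 3$)
$t{\left(z \right)} = -16 + \frac{z^{2}}{2} - \frac{29 z}{2}$ ($t{\left(z \right)} = \frac{\left(z^{2} - 29 z\right) - 32}{2} = \frac{-32 + z^{2} - 29 z}{2} = -16 + \frac{z^{2}}{2} - \frac{29 z}{2}$)
$S = - \frac{96}{7}$ ($S = - \frac{3 \left(-16 + \frac{\left(-3\right)^{2}}{2} - - \frac{87}{2}\right)}{7} = - \frac{3 \left(-16 + \frac{1}{2} \cdot 9 + \frac{87}{2}\right)}{7} = - \frac{3 \left(-16 + \frac{9}{2} + \frac{87}{2}\right)}{7} = - \frac{3 \cdot 32}{7} = \left(- \frac{1}{7}\right) 96 = - \frac{96}{7} \approx -13.714$)
$\frac{S}{26783} = - \frac{96}{7 \cdot 26783} = \left(- \frac{96}{7}\right) \frac{1}{26783} = - \frac{96}{187481}$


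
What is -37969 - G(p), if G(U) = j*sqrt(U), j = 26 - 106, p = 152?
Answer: -37969 + 160*sqrt(38) ≈ -36983.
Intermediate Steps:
j = -80
G(U) = -80*sqrt(U)
-37969 - G(p) = -37969 - (-80)*sqrt(152) = -37969 - (-80)*2*sqrt(38) = -37969 - (-160)*sqrt(38) = -37969 + 160*sqrt(38)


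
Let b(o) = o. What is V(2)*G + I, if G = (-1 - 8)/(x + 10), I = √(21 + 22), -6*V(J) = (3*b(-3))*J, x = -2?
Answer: -27/8 + √43 ≈ 3.1824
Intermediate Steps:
V(J) = 3*J/2 (V(J) = -3*(-3)*J/6 = -(-3)*J/2 = 3*J/2)
I = √43 ≈ 6.5574
G = -9/8 (G = (-1 - 8)/(-2 + 10) = -9/8 ≈ -1.1250)
V(2)*G + I = ((3/2)*2)*(-9/8) + √43 = 3*(-9/8) + √43 = -27/8 + √43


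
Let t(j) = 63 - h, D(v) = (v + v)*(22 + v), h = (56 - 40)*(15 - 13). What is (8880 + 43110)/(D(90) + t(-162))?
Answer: 51990/20191 ≈ 2.5749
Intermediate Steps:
h = 32 (h = 16*2 = 32)
D(v) = 2*v*(22 + v) (D(v) = (2*v)*(22 + v) = 2*v*(22 + v))
t(j) = 31 (t(j) = 63 - 1*32 = 63 - 32 = 31)
(8880 + 43110)/(D(90) + t(-162)) = (8880 + 43110)/(2*90*(22 + 90) + 31) = 51990/(2*90*112 + 31) = 51990/(20160 + 31) = 51990/20191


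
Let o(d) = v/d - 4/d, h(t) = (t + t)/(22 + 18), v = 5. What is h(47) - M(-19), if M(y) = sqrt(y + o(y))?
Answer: 47/20 - I*sqrt(6878)/19 ≈ 2.35 - 4.3649*I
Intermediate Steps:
h(t) = t/20 (h(t) = (2*t)/40 = (2*t)*(1/40) = t/20)
o(d) = 1/d (o(d) = 5/d - 4/d = 1/d)
M(y) = sqrt(y + 1/y)
h(47) - M(-19) = (1/20)*47 - sqrt(-19 + 1/(-19)) = 47/20 - sqrt(-19 - 1/19) = 47/20 - sqrt(-362/19) = 47/20 - I*sqrt(6878)/19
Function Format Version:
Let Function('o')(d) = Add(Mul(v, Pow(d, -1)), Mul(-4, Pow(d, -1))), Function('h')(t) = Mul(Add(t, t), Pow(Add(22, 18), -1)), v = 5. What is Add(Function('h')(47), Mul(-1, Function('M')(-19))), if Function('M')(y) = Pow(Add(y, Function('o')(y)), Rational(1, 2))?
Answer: Add(Rational(47, 20), Mul(Rational(-1, 19), I, Pow(6878, Rational(1, 2)))) ≈ Add(2.3500, Mul(-4.3649, I))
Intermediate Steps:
Function('h')(t) = Mul(Rational(1, 20), t) (Function('h')(t) = Mul(Mul(2, t), Pow(40, -1)) = Mul(Mul(2, t), Rational(1, 40)) = Mul(Rational(1, 20), t))
Function('o')(d) = Pow(d, -1) (Function('o')(d) = Add(Mul(5, Pow(d, -1)), Mul(-4, Pow(d, -1))) = Pow(d, -1))
Function('M')(y) = Pow(Add(y, Pow(y, -1)), Rational(1, 2))
Add(Function('h')(47), Mul(-1, Function('M')(-19))) = Add(Mul(Rational(1, 20), 47), Mul(-1, Pow(Add(-19, Pow(-19, -1)), Rational(1, 2)))) = Add(Rational(47, 20), Mul(-1, Pow(Add(-19, Rational(-1, 19)), Rational(1, 2)))) = Add(Rational(47, 20), Mul(-1, Pow(Rational(-362, 19), Rational(1, 2)))) = Add(Rational(47, 20), Mul(-1, Mul(Rational(1, 19), I, Pow(6878, Rational(1, 2))))) = Add(Rational(47, 20), Mul(Rational(-1, 19), I, Pow(6878, Rational(1, 2))))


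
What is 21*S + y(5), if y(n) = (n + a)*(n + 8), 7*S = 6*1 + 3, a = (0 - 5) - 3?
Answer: -12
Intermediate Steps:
a = -8 (a = -5 - 3 = -8)
S = 9/7 (S = (6*1 + 3)/7 = (6 + 3)/7 = (⅐)*9 = 9/7 ≈ 1.2857)
y(n) = (-8 + n)*(8 + n) (y(n) = (n - 8)*(n + 8) = (-8 + n)*(8 + n))
21*S + y(5) = 21*(9/7) + (-64 + 5²) = 27 + (-64 + 25) = 27 - 39 = -12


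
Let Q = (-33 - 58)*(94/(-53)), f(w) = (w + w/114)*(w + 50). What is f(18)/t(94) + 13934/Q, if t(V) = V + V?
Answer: 7549484/81263 ≈ 92.902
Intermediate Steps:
t(V) = 2*V
f(w) = 115*w*(50 + w)/114 (f(w) = (w + w*(1/114))*(50 + w) = (w + w/114)*(50 + w) = (115*w/114)*(50 + w) = 115*w*(50 + w)/114)
Q = 8554/53 (Q = -8554*(-1)/53 = -91*(-94/53) = 8554/53 ≈ 161.40)
f(18)/t(94) + 13934/Q = ((115/114)*18*(50 + 18))/((2*94)) + 13934/(8554/53) = ((115/114)*18*68)/188 + 13934*(53/8554) = (23460/19)*(1/188) + 369251/4277 = 5865/893 + 369251/4277 = 7549484/81263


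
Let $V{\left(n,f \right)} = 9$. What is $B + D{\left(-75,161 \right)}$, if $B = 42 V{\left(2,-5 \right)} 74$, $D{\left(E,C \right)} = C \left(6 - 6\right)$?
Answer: $27972$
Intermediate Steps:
$D{\left(E,C \right)} = 0$ ($D{\left(E,C \right)} = C 0 = 0$)
$B = 27972$ ($B = 42 \cdot 9 \cdot 74 = 378 \cdot 74 = 27972$)
$B + D{\left(-75,161 \right)} = 27972 + 0 = 27972$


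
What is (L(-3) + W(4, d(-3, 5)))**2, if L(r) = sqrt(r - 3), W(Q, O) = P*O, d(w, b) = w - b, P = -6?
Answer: (48 + I*sqrt(6))**2 ≈ 2298.0 + 235.15*I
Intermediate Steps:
W(Q, O) = -6*O
L(r) = sqrt(-3 + r)
(L(-3) + W(4, d(-3, 5)))**2 = (sqrt(-3 - 3) - 6*(-3 - 1*5))**2 = (sqrt(-6) - 6*(-3 - 5))**2 = (I*sqrt(6) - 6*(-8))**2 = (I*sqrt(6) + 48)**2 = (48 + I*sqrt(6))**2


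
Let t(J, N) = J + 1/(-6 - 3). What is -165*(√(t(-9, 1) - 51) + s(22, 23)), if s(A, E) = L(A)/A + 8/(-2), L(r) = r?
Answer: 495 - 55*I*√541 ≈ 495.0 - 1279.3*I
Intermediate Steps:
t(J, N) = -⅑ + J (t(J, N) = J + 1/(-9) = J - ⅑ = -⅑ + J)
s(A, E) = -3 (s(A, E) = A/A + 8/(-2) = 1 + 8*(-½) = 1 - 4 = -3)
-165*(√(t(-9, 1) - 51) + s(22, 23)) = -165*(√((-⅑ - 9) - 51) - 3) = -165*(√(-82/9 - 51) - 3) = -165*(√(-541/9) - 3) = -165*(I*√541/3 - 3) = -165*(-3 + I*√541/3) = 495 - 55*I*√541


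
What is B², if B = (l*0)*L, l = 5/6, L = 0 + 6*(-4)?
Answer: 0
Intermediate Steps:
L = -24 (L = 0 - 24 = -24)
l = ⅚ (l = 5*(⅙) = ⅚ ≈ 0.83333)
B = 0 (B = ((⅚)*0)*(-24) = 0*(-24) = 0)
B² = 0² = 0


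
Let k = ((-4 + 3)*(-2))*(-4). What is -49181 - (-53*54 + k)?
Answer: -46311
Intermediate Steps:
k = -8 (k = -1*(-2)*(-4) = 2*(-4) = -8)
-49181 - (-53*54 + k) = -49181 - (-53*54 - 8) = -49181 - (-2862 - 8) = -49181 - 1*(-2870) = -49181 + 2870 = -46311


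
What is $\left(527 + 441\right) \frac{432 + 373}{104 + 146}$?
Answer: $\frac{77924}{25} \approx 3117.0$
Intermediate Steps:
$\left(527 + 441\right) \frac{432 + 373}{104 + 146} = 968 \cdot \frac{805}{250} = 968 \cdot 805 \cdot \frac{1}{250} = 968 \cdot \frac{161}{50} = \frac{77924}{25}$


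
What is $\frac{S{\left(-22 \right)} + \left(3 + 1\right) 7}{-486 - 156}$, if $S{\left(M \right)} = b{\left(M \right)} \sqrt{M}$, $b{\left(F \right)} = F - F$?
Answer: $- \frac{14}{321} \approx -0.043614$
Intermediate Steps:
$b{\left(F \right)} = 0$
$S{\left(M \right)} = 0$ ($S{\left(M \right)} = 0 \sqrt{M} = 0$)
$\frac{S{\left(-22 \right)} + \left(3 + 1\right) 7}{-486 - 156} = \frac{0 + \left(3 + 1\right) 7}{-486 - 156} = \frac{0 + 4 \cdot 7}{-642} = \left(0 + 28\right) \left(- \frac{1}{642}\right) = 28 \left(- \frac{1}{642}\right) = - \frac{14}{321}$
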